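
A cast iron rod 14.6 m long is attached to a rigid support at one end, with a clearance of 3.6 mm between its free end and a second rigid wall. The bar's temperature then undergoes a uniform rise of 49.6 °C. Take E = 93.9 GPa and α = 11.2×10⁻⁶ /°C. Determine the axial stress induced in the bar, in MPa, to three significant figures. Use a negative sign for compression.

Free thermal expansion αLΔT = 11.2e-6 · 14600 · 49.6 = 8.111 mm.
The walls engage after the gap closes; constrained expansion = 8.111 − 3.6 = 4.511 mm.
The walls impose strain ε = −(4.511)/14600 = -3.0894e-04; σ = Eε = 93900 · -3.0894e-04 = -29.01 MPa.

-29.0 MPa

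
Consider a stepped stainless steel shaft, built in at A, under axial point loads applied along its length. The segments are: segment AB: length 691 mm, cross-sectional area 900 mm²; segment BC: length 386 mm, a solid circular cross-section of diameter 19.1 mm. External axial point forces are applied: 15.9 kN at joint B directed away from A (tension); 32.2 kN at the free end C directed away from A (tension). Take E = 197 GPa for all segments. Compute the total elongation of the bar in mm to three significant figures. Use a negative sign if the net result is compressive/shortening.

0.408 mm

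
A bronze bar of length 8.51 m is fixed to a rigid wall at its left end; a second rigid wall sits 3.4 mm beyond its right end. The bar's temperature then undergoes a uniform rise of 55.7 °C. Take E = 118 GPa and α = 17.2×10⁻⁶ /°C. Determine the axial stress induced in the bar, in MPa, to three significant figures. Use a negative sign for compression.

-65.9 MPa

Free thermal expansion αLΔT = 17.2e-6 · 8510 · 55.7 = 8.153 mm.
The walls engage after the gap closes; constrained expansion = 8.153 − 3.4 = 4.753 mm.
The walls impose strain ε = −(4.753)/8510 = -5.5851e-04; σ = Eε = 118000 · -5.5851e-04 = -65.9 MPa.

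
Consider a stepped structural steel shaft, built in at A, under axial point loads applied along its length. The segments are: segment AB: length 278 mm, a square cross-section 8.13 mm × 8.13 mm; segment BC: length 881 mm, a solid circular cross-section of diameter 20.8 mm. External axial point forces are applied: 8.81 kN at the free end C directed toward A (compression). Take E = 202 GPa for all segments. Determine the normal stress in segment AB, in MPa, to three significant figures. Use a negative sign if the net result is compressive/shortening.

-133 MPa

Internal axial forces (sectioning from the free end, tension +): N_BC = -8.81 kN, N_AB = -8.81 kN.
A_AB = 66.1 mm².
σ_AB = N_AB/A_AB = -8810/66.1 = -133.3 MPa.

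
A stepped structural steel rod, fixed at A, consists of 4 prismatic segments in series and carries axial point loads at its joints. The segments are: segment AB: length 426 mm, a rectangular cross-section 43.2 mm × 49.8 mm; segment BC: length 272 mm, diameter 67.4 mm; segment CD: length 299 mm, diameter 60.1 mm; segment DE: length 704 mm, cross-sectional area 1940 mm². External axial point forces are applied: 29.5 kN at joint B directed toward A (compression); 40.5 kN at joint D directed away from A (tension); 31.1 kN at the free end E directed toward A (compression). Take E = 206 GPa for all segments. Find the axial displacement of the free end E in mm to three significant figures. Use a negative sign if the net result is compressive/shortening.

-0.0658 mm

Internal axial forces (sectioning from the free end, tension +): N_DE = -31.1 kN, N_CD = 9.4 kN, N_BC = 9.4 kN, N_AB = -20.1 kN.
A_AB = 2151 mm².
A_BC = 3568 mm².
A_CD = 2837 mm².
δ_AB = -20100·426/(2151·206000) = -0.01932 mm
δ_BC = 9400·272/(3568·206000) = 0.003479 mm
δ_CD = 9400·299/(2837·206000) = 0.004809 mm
δ_DE = -31100·704/(1940·206000) = -0.05479 mm
δ = Σδ_i = -0.06582 mm.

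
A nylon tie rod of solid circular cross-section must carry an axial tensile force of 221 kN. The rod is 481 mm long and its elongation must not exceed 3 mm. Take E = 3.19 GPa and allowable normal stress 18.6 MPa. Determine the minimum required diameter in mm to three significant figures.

123 mm

Required area A ≥ P/σ_allow = 221000/18.6 = 11880 mm².
For a solid circular section, d ≥ √(4A/π) = 123 mm.
Elongation limit: A ≥ PL/(Eδ_allow) = 221000·481/(3190·3) = 11110 mm² ⇒ d ≥ 118.9 mm.
The stress limit governs.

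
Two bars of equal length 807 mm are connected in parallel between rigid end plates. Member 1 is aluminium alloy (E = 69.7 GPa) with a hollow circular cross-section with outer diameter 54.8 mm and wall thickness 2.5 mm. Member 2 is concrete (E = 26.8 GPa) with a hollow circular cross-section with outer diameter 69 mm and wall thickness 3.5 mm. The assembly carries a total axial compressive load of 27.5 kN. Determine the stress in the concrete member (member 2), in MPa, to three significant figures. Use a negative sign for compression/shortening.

-15.4 MPa

A_1 = 410.8 mm².
A_2 = 720.2 mm².
Equal strain + equilibrium ⇒ each member carries load in proportion to AE: A₁E₁ = 28630000 N, A₂E₂ = 19300000 N, ΣAE = 47930000 N.
σ₂ = P·E₂/ΣAE = -27500·26800/47930000 = -15.38 MPa.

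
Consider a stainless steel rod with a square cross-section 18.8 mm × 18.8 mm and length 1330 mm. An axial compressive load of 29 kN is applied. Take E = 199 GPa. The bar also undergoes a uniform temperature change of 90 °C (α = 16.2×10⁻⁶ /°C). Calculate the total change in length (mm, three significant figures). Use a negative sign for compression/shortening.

A = 353.4 mm².
δ_mech = NL/(AE) = -29000·1330/(353.4·199000) = -0.5484 mm.
δ_thermal = αLΔT = 16.2e-6·1330·90 = 1.939 mm.
δ = δ_mech + δ_thermal = 1.391 mm.

1.39 mm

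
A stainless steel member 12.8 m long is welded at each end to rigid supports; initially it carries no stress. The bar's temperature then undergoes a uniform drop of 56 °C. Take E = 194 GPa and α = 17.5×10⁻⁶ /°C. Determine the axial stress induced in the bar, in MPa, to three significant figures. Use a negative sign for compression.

190 MPa

Free thermal expansion αLΔT = 17.5e-6 · 12800 · -56 = -12.54 mm.
The walls impose strain ε = −(-12.54)/12800 = 9.8000e-04; σ = Eε = 194000 · 9.8000e-04 = 190.1 MPa.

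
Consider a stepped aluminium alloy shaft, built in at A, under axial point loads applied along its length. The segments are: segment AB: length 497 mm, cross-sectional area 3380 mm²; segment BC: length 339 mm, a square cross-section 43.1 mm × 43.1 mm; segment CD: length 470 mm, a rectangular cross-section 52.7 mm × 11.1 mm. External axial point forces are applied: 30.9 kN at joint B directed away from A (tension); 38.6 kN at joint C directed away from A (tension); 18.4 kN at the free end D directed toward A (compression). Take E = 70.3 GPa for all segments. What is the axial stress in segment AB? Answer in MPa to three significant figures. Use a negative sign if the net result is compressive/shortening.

15.1 MPa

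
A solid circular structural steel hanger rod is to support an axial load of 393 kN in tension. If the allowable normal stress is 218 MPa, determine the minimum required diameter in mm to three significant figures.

Required area A ≥ P/σ_allow = 393000/218 = 1803 mm².
For a solid circular section, d ≥ √(4A/π) = 47.91 mm.

47.9 mm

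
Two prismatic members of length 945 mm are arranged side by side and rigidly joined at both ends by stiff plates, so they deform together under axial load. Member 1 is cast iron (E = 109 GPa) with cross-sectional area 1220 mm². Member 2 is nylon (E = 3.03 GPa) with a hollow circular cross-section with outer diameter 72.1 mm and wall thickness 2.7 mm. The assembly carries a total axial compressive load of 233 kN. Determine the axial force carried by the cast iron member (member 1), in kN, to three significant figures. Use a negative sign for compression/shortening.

-230 kN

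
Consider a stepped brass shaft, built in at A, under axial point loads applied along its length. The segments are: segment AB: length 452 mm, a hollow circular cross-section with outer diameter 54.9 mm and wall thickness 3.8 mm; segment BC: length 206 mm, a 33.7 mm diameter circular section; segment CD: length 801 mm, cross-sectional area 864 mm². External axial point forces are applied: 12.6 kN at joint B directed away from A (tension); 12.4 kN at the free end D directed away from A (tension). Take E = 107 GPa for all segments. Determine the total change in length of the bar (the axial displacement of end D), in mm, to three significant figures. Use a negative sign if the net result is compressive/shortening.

0.307 mm

Internal axial forces (sectioning from the free end, tension +): N_CD = 12.4 kN, N_BC = 12.4 kN, N_AB = 25 kN.
A_AB = 610 mm².
A_BC = 892 mm².
δ_AB = 25000·452/(610·107000) = 0.1731 mm
δ_BC = 12400·206/(892·107000) = 0.02676 mm
δ_CD = 12400·801/(864·107000) = 0.1074 mm
δ = Σδ_i = 0.3073 mm.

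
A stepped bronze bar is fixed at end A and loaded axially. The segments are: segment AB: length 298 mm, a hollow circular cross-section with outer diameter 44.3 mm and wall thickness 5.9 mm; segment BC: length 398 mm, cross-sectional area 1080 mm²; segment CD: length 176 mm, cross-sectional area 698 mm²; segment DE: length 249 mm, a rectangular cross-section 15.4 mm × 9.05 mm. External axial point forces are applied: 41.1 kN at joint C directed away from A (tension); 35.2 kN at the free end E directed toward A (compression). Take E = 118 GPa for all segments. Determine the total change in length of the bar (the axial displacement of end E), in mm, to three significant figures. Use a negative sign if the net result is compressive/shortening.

Internal axial forces (sectioning from the free end, tension +): N_DE = -35.2 kN, N_CD = -35.2 kN, N_BC = 5.9 kN, N_AB = 5.9 kN.
A_AB = 711.8 mm².
A_DE = 139.4 mm².
δ_AB = 5900·298/(711.8·118000) = 0.02093 mm
δ_BC = 5900·398/(1080·118000) = 0.01843 mm
δ_CD = -35200·176/(698·118000) = -0.07522 mm
δ_DE = -35200·249/(139.4·118000) = -0.533 mm
δ = Σδ_i = -0.5688 mm.

-0.569 mm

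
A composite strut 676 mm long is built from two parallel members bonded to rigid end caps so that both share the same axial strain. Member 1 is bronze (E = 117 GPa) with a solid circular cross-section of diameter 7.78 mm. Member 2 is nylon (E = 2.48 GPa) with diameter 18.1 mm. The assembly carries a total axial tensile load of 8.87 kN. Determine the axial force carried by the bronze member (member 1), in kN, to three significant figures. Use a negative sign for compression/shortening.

A_1 = 47.54 mm².
A_2 = 257.3 mm².
Equal strain + equilibrium ⇒ each member carries load in proportion to AE: A₁E₁ = 5562000 N, A₂E₂ = 638100 N, ΣAE = 6200000 N.
F₁ = P·A₁E₁/ΣAE = 8870·5562000/6200000 = 7957 N.

7.96 kN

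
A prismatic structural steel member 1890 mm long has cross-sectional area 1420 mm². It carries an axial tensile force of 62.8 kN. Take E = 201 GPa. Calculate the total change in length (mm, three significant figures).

δ_mech = NL/(AE) = 62800·1890/(1420·201000) = 0.4159 mm.

0.416 mm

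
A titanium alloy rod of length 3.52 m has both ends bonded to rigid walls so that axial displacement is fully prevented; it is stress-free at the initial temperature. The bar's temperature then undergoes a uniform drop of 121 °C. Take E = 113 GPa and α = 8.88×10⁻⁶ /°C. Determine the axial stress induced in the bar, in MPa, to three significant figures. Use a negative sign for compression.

Free thermal expansion αLΔT = 8.88e-6 · 3520 · -121 = -3.782 mm.
The walls impose strain ε = −(-3.782)/3520 = 1.0745e-03; σ = Eε = 113000 · 1.0745e-03 = 121.4 MPa.

121 MPa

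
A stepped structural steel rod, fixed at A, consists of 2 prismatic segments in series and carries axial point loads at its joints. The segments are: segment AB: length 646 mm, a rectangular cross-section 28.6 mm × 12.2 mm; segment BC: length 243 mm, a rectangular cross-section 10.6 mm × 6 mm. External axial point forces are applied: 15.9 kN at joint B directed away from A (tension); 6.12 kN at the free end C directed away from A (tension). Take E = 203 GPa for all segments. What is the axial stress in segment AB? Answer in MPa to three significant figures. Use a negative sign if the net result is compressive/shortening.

63.1 MPa

Internal axial forces (sectioning from the free end, tension +): N_BC = 6.12 kN, N_AB = 22.02 kN.
A_AB = 348.9 mm².
σ_AB = N_AB/A_AB = 22020/348.9 = 63.11 MPa.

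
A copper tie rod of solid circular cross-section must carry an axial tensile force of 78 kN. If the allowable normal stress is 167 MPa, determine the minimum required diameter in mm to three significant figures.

24.4 mm

Required area A ≥ P/σ_allow = 78000/167 = 467.1 mm².
For a solid circular section, d ≥ √(4A/π) = 24.39 mm.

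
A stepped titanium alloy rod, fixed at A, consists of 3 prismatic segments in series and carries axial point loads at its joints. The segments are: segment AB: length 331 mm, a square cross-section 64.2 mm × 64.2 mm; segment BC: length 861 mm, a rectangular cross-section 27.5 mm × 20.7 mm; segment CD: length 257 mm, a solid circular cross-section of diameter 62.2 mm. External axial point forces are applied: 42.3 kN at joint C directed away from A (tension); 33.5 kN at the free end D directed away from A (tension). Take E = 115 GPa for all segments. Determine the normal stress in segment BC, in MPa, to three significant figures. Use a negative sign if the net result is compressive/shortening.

Internal axial forces (sectioning from the free end, tension +): N_CD = 33.5 kN, N_BC = 75.8 kN, N_AB = 75.8 kN.
A_BC = 569.2 mm².
σ_BC = N_BC/A_BC = 75800/569.2 = 133.2 MPa.

133 MPa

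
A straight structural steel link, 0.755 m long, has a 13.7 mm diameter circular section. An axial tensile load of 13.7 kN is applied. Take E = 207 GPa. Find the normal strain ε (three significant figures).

A = 147.4 mm².
σ = N/A = 92.94 MPa; ε = σ/E = 92.94/207000 = 4.490e-04.

4.49e-04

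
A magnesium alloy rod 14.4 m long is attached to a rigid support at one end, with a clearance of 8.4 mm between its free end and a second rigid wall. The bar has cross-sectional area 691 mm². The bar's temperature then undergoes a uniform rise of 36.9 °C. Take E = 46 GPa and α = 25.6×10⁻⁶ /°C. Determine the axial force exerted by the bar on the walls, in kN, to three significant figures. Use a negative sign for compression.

-11.5 kN

Free thermal expansion αLΔT = 25.6e-6 · 14400 · 36.9 = 13.6 mm.
The walls engage after the gap closes; constrained expansion = 13.6 − 8.4 = 5.203 mm.
The walls impose strain ε = −(5.203)/14400 = -3.6131e-04; σ = Eε = 46000 · -3.6131e-04 = -16.62 MPa.
Wall reaction R = σ·A = -16.62·691 = -11480 N = -11.48 kN.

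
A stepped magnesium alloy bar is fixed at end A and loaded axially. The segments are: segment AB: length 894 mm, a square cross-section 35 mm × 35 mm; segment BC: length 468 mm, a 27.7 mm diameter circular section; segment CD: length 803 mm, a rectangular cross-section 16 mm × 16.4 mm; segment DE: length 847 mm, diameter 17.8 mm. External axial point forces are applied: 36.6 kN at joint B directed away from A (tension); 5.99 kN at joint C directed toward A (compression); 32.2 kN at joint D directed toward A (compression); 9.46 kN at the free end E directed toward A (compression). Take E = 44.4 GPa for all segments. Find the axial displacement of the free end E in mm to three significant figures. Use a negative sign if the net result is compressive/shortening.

-4.61 mm

Internal axial forces (sectioning from the free end, tension +): N_DE = -9.46 kN, N_CD = -41.66 kN, N_BC = -47.65 kN, N_AB = -11.05 kN.
A_AB = 1225 mm².
A_BC = 602.6 mm².
A_CD = 262.4 mm².
A_DE = 248.8 mm².
δ_AB = -11050·894/(1225·44400) = -0.1816 mm
δ_BC = -47650·468/(602.6·44400) = -0.8334 mm
δ_CD = -41660·803/(262.4·44400) = -2.871 mm
δ_DE = -9460·847/(248.8·44400) = -0.7252 mm
δ = Σδ_i = -4.612 mm.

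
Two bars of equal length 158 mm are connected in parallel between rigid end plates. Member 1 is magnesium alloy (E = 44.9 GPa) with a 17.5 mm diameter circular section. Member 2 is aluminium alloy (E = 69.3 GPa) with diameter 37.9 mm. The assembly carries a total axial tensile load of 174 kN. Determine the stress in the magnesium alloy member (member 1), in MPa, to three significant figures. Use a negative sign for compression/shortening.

87.8 MPa

A_1 = 240.5 mm².
A_2 = 1128 mm².
Equal strain + equilibrium ⇒ each member carries load in proportion to AE: A₁E₁ = 10800000 N, A₂E₂ = 78180000 N, ΣAE = 88980000 N.
σ₁ = P·E₁/ΣAE = 174000·44900/88980000 = 87.8 MPa.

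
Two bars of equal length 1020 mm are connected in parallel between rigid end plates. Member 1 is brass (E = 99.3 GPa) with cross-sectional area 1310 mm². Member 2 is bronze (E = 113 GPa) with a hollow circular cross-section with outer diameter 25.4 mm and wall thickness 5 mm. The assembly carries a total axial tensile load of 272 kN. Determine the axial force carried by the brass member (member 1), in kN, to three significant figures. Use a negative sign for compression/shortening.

213 kN

A_2 = 320.4 mm².
Equal strain + equilibrium ⇒ each member carries load in proportion to AE: A₁E₁ = 130100000 N, A₂E₂ = 36210000 N, ΣAE = 166300000 N.
F₁ = P·A₁E₁/ΣAE = 272000·130100000/166300000 = 212800 N.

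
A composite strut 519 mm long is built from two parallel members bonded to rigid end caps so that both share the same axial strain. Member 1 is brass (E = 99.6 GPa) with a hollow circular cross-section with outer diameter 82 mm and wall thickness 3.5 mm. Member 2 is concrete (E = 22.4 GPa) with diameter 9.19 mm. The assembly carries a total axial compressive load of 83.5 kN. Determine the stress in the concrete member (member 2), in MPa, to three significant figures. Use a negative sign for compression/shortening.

-21.4 MPa

A_1 = 863.2 mm².
A_2 = 66.33 mm².
Equal strain + equilibrium ⇒ each member carries load in proportion to AE: A₁E₁ = 85970000 N, A₂E₂ = 1486000 N, ΣAE = 87460000 N.
σ₂ = P·E₂/ΣAE = -83500·22400/87460000 = -21.39 MPa.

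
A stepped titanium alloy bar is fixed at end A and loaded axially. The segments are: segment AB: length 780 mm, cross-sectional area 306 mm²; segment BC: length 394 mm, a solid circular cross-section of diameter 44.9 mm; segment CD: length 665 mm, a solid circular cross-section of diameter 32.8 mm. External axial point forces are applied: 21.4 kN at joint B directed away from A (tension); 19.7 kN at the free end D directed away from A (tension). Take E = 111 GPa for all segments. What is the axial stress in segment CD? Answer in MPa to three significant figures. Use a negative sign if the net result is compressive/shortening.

Internal axial forces (sectioning from the free end, tension +): N_CD = 19.7 kN, N_BC = 19.7 kN, N_AB = 41.1 kN.
A_CD = 845 mm².
σ_CD = N_CD/A_CD = 19700/845 = 23.31 MPa.

23.3 MPa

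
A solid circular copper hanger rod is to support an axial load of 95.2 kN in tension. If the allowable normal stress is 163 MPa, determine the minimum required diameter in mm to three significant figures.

Required area A ≥ P/σ_allow = 95200/163 = 584 mm².
For a solid circular section, d ≥ √(4A/π) = 27.27 mm.

27.3 mm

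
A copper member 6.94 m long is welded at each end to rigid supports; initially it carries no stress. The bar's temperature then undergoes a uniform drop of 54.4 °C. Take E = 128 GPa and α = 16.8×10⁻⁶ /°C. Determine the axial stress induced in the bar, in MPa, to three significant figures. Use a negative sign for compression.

117 MPa

Free thermal expansion αLΔT = 16.8e-6 · 6940 · -54.4 = -6.343 mm.
The walls impose strain ε = −(-6.343)/6940 = 9.1392e-04; σ = Eε = 128000 · 9.1392e-04 = 117 MPa.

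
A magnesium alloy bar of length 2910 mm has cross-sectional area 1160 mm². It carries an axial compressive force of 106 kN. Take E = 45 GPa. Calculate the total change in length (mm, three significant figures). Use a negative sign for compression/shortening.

-5.91 mm

δ_mech = NL/(AE) = -106000·2910/(1160·45000) = -5.909 mm.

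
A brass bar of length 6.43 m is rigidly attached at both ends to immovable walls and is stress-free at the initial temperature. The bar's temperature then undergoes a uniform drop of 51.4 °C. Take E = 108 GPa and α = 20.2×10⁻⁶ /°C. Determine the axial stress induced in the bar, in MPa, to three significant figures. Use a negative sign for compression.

Free thermal expansion αLΔT = 20.2e-6 · 6430 · -51.4 = -6.676 mm.
The walls impose strain ε = −(-6.676)/6430 = 1.0383e-03; σ = Eε = 108000 · 1.0383e-03 = 112.1 MPa.

112 MPa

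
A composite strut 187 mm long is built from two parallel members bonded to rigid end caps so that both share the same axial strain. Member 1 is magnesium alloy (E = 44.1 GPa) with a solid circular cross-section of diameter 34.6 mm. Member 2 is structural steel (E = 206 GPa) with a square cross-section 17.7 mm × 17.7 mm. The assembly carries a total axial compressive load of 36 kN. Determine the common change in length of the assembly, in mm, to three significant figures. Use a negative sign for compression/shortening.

A_1 = 940.2 mm².
A_2 = 313.3 mm².
Equal strain + equilibrium ⇒ each member carries load in proportion to AE: A₁E₁ = 41460000 N, A₂E₂ = 64540000 N, ΣAE = 106000000 N.
δ = PL/ΣAE = -36000·187/106000000 = -0.06351 mm.

-0.0635 mm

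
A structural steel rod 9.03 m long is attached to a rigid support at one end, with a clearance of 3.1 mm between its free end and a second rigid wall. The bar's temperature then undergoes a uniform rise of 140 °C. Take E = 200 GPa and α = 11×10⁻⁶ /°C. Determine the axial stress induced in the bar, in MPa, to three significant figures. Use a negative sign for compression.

Free thermal expansion αLΔT = 11e-6 · 9030 · 140 = 13.91 mm.
The walls engage after the gap closes; constrained expansion = 13.91 − 3.1 = 10.81 mm.
The walls impose strain ε = −(10.81)/9030 = -1.1967e-03; σ = Eε = 200000 · -1.1967e-03 = -239.3 MPa.

-239 MPa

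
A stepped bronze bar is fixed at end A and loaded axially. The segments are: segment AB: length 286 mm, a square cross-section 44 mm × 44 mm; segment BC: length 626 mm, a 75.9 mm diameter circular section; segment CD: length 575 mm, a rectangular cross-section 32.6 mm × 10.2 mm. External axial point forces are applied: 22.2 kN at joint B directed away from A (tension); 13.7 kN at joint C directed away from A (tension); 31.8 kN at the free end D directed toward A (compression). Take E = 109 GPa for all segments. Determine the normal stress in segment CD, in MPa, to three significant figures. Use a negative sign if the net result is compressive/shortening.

-95.6 MPa

Internal axial forces (sectioning from the free end, tension +): N_CD = -31.8 kN, N_BC = -18.1 kN, N_AB = 4.1 kN.
A_CD = 332.5 mm².
σ_CD = N_CD/A_CD = -31800/332.5 = -95.63 MPa.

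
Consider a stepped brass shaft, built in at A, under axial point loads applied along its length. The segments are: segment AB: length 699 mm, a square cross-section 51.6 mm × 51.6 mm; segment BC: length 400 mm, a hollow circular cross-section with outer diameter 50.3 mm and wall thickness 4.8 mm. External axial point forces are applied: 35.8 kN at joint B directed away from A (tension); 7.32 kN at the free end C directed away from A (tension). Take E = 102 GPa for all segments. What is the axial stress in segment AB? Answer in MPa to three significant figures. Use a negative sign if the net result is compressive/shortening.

Internal axial forces (sectioning from the free end, tension +): N_BC = 7.32 kN, N_AB = 43.12 kN.
A_AB = 2663 mm².
σ_AB = N_AB/A_AB = 43120/2663 = 16.19 MPa.

16.2 MPa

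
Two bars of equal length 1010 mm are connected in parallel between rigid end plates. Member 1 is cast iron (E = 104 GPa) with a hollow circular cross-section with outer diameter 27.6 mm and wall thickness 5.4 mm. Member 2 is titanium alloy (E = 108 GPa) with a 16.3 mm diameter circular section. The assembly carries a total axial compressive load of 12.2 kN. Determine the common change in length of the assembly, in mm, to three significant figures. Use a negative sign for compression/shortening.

-0.200 mm

A_1 = 376.6 mm².
A_2 = 208.7 mm².
Equal strain + equilibrium ⇒ each member carries load in proportion to AE: A₁E₁ = 39170000 N, A₂E₂ = 22540000 N, ΣAE = 61700000 N.
δ = PL/ΣAE = -12200·1010/61700000 = -0.1997 mm.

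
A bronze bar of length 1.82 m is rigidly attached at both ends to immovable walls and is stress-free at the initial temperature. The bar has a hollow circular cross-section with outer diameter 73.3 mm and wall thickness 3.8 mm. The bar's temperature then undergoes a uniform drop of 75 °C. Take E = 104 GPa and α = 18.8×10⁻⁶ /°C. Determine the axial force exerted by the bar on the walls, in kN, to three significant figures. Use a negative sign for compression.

122 kN

Free thermal expansion αLΔT = 18.8e-6 · 1820 · -75 = -2.566 mm.
The walls impose strain ε = −(-2.566)/1820 = 1.4100e-03; σ = Eε = 104000 · 1.4100e-03 = 146.6 MPa.
Wall reaction R = σ·A = 146.6·829.7 = 121700 N = 121.7 kN.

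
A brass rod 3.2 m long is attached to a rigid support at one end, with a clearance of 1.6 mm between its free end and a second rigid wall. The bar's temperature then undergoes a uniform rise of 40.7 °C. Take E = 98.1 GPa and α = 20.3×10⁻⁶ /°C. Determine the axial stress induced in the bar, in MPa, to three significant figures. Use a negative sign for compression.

-32.0 MPa

Free thermal expansion αLΔT = 20.3e-6 · 3200 · 40.7 = 2.644 mm.
The walls engage after the gap closes; constrained expansion = 2.644 − 1.6 = 1.044 mm.
The walls impose strain ε = −(1.044)/3200 = -3.2621e-04; σ = Eε = 98100 · -3.2621e-04 = -32 MPa.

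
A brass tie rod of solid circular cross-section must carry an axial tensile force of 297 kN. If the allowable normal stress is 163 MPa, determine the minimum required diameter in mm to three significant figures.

Required area A ≥ P/σ_allow = 297000/163 = 1822 mm².
For a solid circular section, d ≥ √(4A/π) = 48.17 mm.

48.2 mm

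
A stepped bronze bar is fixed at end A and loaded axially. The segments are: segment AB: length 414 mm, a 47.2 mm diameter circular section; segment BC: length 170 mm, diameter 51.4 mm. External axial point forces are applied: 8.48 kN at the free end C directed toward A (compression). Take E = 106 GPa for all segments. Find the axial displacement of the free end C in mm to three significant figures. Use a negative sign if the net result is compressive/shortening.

-0.0255 mm

Internal axial forces (sectioning from the free end, tension +): N_BC = -8.48 kN, N_AB = -8.48 kN.
A_AB = 1750 mm².
A_BC = 2075 mm².
δ_AB = -8480·414/(1750·106000) = -0.01893 mm
δ_BC = -8480·170/(2075·106000) = -0.006554 mm
δ = Σδ_i = -0.02548 mm.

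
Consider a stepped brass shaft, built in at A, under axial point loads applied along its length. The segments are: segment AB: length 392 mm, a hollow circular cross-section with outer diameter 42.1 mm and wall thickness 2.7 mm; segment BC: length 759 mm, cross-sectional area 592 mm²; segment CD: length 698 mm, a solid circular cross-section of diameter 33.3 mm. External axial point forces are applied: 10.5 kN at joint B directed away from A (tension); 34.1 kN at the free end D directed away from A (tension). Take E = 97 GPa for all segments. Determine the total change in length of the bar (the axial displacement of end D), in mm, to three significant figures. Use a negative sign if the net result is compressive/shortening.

Internal axial forces (sectioning from the free end, tension +): N_CD = 34.1 kN, N_BC = 34.1 kN, N_AB = 44.6 kN.
A_AB = 334.2 mm².
A_CD = 870.9 mm².
δ_AB = 44600·392/(334.2·97000) = 0.5393 mm
δ_BC = 34100·759/(592·97000) = 0.4507 mm
δ_CD = 34100·698/(870.9·97000) = 0.2817 mm
δ = Σδ_i = 1.272 mm.

1.27 mm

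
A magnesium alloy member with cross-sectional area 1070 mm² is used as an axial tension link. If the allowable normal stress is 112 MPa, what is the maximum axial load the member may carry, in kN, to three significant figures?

120 kN

P_max = σ_allow · A = 112 · 1070 = 119800 N = 119.8 kN.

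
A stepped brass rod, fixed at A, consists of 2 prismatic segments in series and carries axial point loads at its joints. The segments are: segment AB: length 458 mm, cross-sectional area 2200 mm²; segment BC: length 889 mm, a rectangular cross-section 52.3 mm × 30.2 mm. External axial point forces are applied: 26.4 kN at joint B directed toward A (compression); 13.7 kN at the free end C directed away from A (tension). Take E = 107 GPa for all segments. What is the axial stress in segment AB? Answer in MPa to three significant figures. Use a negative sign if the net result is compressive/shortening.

Internal axial forces (sectioning from the free end, tension +): N_BC = 13.7 kN, N_AB = -12.7 kN.
σ_AB = N_AB/A_AB = -12700/2200 = -5.773 MPa.

-5.77 MPa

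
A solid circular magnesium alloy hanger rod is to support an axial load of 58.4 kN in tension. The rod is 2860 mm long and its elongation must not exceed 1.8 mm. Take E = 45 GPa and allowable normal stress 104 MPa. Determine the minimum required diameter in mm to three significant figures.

51.2 mm

Required area A ≥ P/σ_allow = 58400/104 = 561.5 mm².
For a solid circular section, d ≥ √(4A/π) = 26.74 mm.
Elongation limit: A ≥ PL/(Eδ_allow) = 58400·2860/(45000·1.8) = 2062 mm² ⇒ d ≥ 51.24 mm.
The elongation limit governs.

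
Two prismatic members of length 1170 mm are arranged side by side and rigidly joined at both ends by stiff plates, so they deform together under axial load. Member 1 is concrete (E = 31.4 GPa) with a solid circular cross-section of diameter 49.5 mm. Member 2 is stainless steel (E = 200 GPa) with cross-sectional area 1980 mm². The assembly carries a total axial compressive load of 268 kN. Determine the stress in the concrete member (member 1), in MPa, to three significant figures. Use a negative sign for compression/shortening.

-18.4 MPa

A_1 = 1924 mm².
Equal strain + equilibrium ⇒ each member carries load in proportion to AE: A₁E₁ = 60430000 N, A₂E₂ = 396000000 N, ΣAE = 456400000 N.
σ₁ = P·E₁/ΣAE = -268000·31400/456400000 = -18.44 MPa.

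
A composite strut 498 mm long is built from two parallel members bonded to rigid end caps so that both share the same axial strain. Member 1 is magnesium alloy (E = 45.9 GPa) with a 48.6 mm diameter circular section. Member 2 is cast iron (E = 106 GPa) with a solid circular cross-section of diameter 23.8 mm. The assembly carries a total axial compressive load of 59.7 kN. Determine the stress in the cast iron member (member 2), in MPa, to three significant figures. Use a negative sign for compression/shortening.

-47.8 MPa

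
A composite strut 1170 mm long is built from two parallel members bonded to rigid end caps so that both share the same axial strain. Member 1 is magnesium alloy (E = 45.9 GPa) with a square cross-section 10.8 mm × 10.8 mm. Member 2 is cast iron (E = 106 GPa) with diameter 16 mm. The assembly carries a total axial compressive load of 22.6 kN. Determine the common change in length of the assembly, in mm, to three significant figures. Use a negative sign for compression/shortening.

-0.992 mm

A_1 = 116.6 mm².
A_2 = 201.1 mm².
Equal strain + equilibrium ⇒ each member carries load in proportion to AE: A₁E₁ = 5354000 N, A₂E₂ = 21310000 N, ΣAE = 26670000 N.
δ = PL/ΣAE = -22600·1170/26670000 = -0.9916 mm.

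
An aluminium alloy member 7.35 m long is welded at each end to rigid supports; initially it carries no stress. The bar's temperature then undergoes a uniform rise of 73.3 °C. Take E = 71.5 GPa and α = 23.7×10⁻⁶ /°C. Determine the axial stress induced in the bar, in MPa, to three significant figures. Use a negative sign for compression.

-124 MPa

Free thermal expansion αLΔT = 23.7e-6 · 7350 · 73.3 = 12.77 mm.
The walls impose strain ε = −(12.77)/7350 = -1.7372e-03; σ = Eε = 71500 · -1.7372e-03 = -124.2 MPa.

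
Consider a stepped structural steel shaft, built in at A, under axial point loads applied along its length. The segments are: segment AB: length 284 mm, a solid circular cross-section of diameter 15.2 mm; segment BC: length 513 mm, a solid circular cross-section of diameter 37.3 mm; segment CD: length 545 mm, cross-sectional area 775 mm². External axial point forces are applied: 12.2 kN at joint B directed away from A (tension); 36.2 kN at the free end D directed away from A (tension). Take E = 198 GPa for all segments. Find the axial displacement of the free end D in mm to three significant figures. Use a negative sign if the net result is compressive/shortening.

0.597 mm

Internal axial forces (sectioning from the free end, tension +): N_CD = 36.2 kN, N_BC = 36.2 kN, N_AB = 48.4 kN.
A_AB = 181.5 mm².
A_BC = 1093 mm².
δ_AB = 48400·284/(181.5·198000) = 0.3826 mm
δ_BC = 36200·513/(1093·198000) = 0.08583 mm
δ_CD = 36200·545/(775·198000) = 0.1286 mm
δ = Σδ_i = 0.597 mm.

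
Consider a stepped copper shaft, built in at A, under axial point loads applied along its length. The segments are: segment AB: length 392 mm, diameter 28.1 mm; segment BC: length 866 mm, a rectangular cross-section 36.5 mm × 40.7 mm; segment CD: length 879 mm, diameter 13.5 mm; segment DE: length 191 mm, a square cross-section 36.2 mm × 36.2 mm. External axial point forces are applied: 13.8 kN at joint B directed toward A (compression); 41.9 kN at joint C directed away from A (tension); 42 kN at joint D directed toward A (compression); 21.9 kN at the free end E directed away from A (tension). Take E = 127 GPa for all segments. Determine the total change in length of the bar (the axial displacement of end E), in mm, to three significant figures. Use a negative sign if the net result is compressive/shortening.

-0.807 mm

Internal axial forces (sectioning from the free end, tension +): N_DE = 21.9 kN, N_CD = -20.1 kN, N_BC = 21.8 kN, N_AB = 8 kN.
A_AB = 620.2 mm².
A_BC = 1486 mm².
A_CD = 143.1 mm².
A_DE = 1310 mm².
δ_AB = 8000·392/(620.2·127000) = 0.03982 mm
δ_BC = 21800·866/(1486·127000) = 0.1001 mm
δ_CD = -20100·879/(143.1·127000) = -0.9719 mm
δ_DE = 21900·191/(1310·127000) = 0.02513 mm
δ = Σδ_i = -0.8069 mm.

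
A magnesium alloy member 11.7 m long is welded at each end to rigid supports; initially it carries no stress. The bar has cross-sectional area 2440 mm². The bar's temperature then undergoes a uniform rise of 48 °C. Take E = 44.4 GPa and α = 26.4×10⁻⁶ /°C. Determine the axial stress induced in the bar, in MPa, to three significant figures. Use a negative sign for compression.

-56.3 MPa

Free thermal expansion αLΔT = 26.4e-6 · 11700 · 48 = 14.83 mm.
The walls impose strain ε = −(14.83)/11700 = -1.2672e-03; σ = Eε = 44400 · -1.2672e-03 = -56.26 MPa.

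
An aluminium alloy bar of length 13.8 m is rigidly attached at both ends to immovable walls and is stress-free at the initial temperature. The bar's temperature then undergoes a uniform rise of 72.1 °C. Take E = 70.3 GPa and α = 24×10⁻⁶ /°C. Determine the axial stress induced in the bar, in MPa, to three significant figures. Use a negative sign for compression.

-122 MPa

Free thermal expansion αLΔT = 24e-6 · 13800 · 72.1 = 23.88 mm.
The walls impose strain ε = −(23.88)/13800 = -1.7304e-03; σ = Eε = 70300 · -1.7304e-03 = -121.6 MPa.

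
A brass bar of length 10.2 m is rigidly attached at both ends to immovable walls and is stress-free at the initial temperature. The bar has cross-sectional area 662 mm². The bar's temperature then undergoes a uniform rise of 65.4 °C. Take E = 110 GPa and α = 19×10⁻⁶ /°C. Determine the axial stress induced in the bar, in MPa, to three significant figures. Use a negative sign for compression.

-137 MPa

Free thermal expansion αLΔT = 19e-6 · 10200 · 65.4 = 12.67 mm.
The walls impose strain ε = −(12.67)/10200 = -1.2426e-03; σ = Eε = 110000 · -1.2426e-03 = -136.7 MPa.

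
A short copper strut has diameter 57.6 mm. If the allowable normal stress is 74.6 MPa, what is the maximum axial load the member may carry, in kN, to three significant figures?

194 kN

A = 2606 mm².
P_max = σ_allow · A = 74.6 · 2606 = 194400 N = 194.4 kN.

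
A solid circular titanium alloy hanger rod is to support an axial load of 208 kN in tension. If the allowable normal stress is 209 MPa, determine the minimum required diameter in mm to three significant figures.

35.6 mm

Required area A ≥ P/σ_allow = 208000/209 = 995.2 mm².
For a solid circular section, d ≥ √(4A/π) = 35.6 mm.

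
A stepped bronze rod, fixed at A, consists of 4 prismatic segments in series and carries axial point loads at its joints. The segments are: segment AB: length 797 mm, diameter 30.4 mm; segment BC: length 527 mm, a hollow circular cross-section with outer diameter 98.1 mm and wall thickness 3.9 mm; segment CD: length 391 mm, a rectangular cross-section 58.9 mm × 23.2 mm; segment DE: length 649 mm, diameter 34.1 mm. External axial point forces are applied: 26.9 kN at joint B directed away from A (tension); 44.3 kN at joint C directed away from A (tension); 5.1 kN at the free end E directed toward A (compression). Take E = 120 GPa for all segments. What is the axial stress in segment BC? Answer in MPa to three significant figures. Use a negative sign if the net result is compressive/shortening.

34.0 MPa

Internal axial forces (sectioning from the free end, tension +): N_DE = -5.1 kN, N_CD = -5.1 kN, N_BC = 39.2 kN, N_AB = 66.1 kN.
A_BC = 1154 mm².
σ_BC = N_BC/A_BC = 39200/1154 = 33.96 MPa.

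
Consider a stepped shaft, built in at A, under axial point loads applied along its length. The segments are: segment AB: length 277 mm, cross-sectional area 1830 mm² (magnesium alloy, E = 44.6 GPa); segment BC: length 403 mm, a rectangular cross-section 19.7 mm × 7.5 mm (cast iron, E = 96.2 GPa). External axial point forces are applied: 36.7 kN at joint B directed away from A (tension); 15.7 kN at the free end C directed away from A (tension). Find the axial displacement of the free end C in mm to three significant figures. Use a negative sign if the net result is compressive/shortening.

0.623 mm

Internal axial forces (sectioning from the free end, tension +): N_BC = 15.7 kN, N_AB = 52.4 kN.
A_BC = 147.8 mm².
δ_AB = 52400·277/(1830·44600) = 0.1778 mm
δ_BC = 15700·403/(147.8·96200) = 0.4451 mm
δ = Σδ_i = 0.623 mm.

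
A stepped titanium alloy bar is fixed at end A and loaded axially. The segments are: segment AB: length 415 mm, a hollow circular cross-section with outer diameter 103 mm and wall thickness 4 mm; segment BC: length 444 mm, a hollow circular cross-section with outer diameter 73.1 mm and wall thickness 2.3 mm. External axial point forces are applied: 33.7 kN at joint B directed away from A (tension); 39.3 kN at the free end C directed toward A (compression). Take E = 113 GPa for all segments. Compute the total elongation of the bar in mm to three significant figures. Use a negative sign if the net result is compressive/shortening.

-0.318 mm

Internal axial forces (sectioning from the free end, tension +): N_BC = -39.3 kN, N_AB = -5.6 kN.
A_AB = 1244 mm².
A_BC = 511.6 mm².
δ_AB = -5600·415/(1244·113000) = -0.01653 mm
δ_BC = -39300·444/(511.6·113000) = -0.3018 mm
δ = Σδ_i = -0.3184 mm.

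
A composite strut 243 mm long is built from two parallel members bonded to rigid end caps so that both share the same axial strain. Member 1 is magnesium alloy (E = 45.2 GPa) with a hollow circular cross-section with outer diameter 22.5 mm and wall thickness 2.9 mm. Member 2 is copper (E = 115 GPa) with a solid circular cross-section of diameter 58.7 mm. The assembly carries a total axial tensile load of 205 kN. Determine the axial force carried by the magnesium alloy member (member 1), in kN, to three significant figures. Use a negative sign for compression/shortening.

A_1 = 178.6 mm².
A_2 = 2706 mm².
Equal strain + equilibrium ⇒ each member carries load in proportion to AE: A₁E₁ = 8071000 N, A₂E₂ = 311200000 N, ΣAE = 319300000 N.
F₁ = P·A₁E₁/ΣAE = 205000·8071000/319300000 = 5182 N.

5.18 kN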